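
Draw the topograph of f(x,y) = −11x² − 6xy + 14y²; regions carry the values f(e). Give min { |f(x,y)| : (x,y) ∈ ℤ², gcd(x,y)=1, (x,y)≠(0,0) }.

descent: ρ → (14,6,-11)  [lands on river]
river: ρ → (-11,16,9)
river: ρ → (9,20,-7)
river: ρ → (-7,22,6)
river: ρ → (6,14,-19)
river: ρ → (-19,24,1)
river: ρ → (1,24,-19)
river: ρ → (-19,14,6)
river: ρ → (6,22,-7)
river: ρ → (-7,20,9)
river: ρ → (9,16,-11)
river: ρ → (-11,6,14)
river: ρ → (14,22,-3)
river: ρ → (-3,20,21)
river: ρ → (21,22,-2)
river: ρ → (-2,22,21)
river: ρ → (21,20,-3)
river: ρ → (-3,22,14)
closes: descent 1, river 18
min |a| on river = 1

1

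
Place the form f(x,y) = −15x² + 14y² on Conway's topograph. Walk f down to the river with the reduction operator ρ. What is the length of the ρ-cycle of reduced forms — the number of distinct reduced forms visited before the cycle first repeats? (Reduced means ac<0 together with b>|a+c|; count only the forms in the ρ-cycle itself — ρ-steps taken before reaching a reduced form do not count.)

D = 840, ⌊√D⌋ = 28
descent: ρ → (14,28,-1)  [lands on river]
river: ρ → (-1,28,14)
ρ-cycle length = 2 (tail of 1 descent step not counted)

2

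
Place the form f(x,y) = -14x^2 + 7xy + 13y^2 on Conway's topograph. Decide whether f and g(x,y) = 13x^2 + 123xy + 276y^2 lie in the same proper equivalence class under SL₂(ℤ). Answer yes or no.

D₁ = 777, D₂ = 777
river cycle of f (length 6): (13, 19, -8), (-8, 13, 19), (19, 25, -2), (-2, 27, 6), (6, 21, -14), (-14, 7, 13)
river cycle of g (length 6): (13, 19, -8), (-8, 13, 19), (19, 25, -2), (-2, 27, 6), (6, 21, -14), (-14, 7, 13)
cycles coincide ⇒ equivalent

yes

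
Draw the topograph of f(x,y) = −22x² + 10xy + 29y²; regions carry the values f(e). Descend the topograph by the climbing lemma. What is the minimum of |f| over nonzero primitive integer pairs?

river: ρ → (29,48,-3)
river: ρ → (-3,48,29)
river: ρ → (29,10,-22)
river: ρ → (-22,34,17)
river: ρ → (17,34,-22)
river: ρ → (-22,10,29)
closes: descent 0, river 6
min |a| on river = 3

3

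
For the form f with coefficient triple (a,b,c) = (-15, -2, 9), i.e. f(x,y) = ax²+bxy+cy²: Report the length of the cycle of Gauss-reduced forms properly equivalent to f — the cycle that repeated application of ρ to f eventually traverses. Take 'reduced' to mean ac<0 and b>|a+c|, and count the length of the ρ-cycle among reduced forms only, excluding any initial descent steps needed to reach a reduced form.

D = 544, ⌊√D⌋ = 23
descent: ρ → (9,20,-4)  [lands on river]
river: ρ → (-4,20,9)
river: ρ → (9,16,-8)
river: ρ → (-8,16,9)
ρ-cycle length = 4 (tail of 1 descent step not counted)

4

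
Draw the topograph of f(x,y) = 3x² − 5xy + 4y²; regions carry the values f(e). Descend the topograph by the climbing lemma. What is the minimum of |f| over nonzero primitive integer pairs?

translate: b→1 (≡-5 mod 6), so (3,-5,4)→(3,1,2)
flip: (3,1,2)→(2,-1,3)
reduced (well bottom): (2,-1,3) with a≤c, −a<b≤a
well minimum = a = 2

2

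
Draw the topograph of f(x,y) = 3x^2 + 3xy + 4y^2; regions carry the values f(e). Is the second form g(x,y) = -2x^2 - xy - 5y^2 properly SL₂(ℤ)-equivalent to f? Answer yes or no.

D₁ = -39, D₂ = -39
f: reduced (well bottom): (3,3,4) with a≤c, −a<b≤a
g is negative-definite; reduce −g:
−g: reduced (well bottom): (2,1,5) with a≤c, −a<b≤a
flip sign back: reduced form of g is (-2,-1,-5)
reduced forms (3, 3, 4) vs (-2, -1, -5) ⇒ inequivalent

no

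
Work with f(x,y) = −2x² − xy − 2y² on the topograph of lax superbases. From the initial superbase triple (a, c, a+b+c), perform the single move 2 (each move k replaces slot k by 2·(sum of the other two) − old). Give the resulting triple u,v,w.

start (-2,-2,-5) = (f(1,0),f(0,1),f(1,1))
replace slot 2: 2·((-2)+(-5)) − (-2) = -12 → (-2,-12,-5)

-2,-12,-5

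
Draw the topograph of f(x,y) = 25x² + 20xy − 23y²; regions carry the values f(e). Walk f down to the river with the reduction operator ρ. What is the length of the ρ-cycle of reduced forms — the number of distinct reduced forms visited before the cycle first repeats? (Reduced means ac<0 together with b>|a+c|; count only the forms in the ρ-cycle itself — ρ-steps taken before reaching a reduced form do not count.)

D = 2700, ⌊√D⌋ = 51
river: ρ → (-23,26,22)
river: ρ → (22,18,-27)
river: ρ → (-27,36,13)
river: ρ → (13,42,-18)
river: ρ → (-18,30,25)
river: ρ → (25,20,-23)
ρ-cycle length = 6 (tail of 0 descent steps not counted)

6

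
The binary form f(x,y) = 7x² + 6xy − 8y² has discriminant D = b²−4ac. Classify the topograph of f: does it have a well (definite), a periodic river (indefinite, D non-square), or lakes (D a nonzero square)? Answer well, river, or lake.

D = b²−4ac = 6² − 4·7·(-8) = 260
D > 0 non-square ⇒ indefinite ⇒ periodic river

river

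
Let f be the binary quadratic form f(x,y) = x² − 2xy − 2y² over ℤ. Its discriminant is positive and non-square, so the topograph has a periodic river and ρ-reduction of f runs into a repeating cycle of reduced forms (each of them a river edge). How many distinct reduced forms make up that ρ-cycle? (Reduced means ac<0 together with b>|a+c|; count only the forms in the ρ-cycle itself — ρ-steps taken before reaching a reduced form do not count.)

D = 12, ⌊√D⌋ = 3
descent: ρ → (-2,2,1)  [lands on river]
river: ρ → (1,2,-2)
ρ-cycle length = 2 (tail of 1 descent step not counted)

2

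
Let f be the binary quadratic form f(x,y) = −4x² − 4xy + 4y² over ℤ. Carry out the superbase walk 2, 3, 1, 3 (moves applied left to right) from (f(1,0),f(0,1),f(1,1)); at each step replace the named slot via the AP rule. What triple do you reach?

start (-4,4,-4) = (f(1,0),f(0,1),f(1,1))
replace slot 2: 2·((-4)+(-4)) − 4 = -20 → (-4,-20,-4)
replace slot 3: 2·((-4)+(-20)) − (-4) = -44 → (-4,-20,-44)
replace slot 1: 2·((-20)+(-44)) − (-4) = -124 → (-124,-20,-44)
replace slot 3: 2·((-124)+(-20)) − (-44) = -244 → (-124,-20,-244)

-124,-20,-244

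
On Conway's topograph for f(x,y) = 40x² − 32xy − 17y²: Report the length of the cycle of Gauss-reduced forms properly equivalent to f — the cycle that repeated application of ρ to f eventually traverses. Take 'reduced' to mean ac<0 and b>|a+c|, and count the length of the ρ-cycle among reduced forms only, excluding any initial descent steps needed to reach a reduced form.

D = 3744, ⌊√D⌋ = 61
descent: ρ → (-17,32,40)  [lands on river]
river: ρ → (40,48,-9)
river: ρ → (-9,60,4)
river: ρ → (4,60,-9)
river: ρ → (-9,48,40)
river: ρ → (40,32,-17)
river: ρ → (-17,36,36)
river: ρ → (36,36,-17)
ρ-cycle length = 8 (tail of 1 descent step not counted)

8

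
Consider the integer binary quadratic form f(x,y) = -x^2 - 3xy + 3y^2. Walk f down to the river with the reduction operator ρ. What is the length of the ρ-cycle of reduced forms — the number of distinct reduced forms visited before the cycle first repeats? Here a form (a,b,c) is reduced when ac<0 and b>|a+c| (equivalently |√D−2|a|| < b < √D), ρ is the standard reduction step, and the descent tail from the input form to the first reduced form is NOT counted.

D = 21, ⌊√D⌋ = 4
descent: ρ → (3,3,-1)  [lands on river]
river: ρ → (-1,3,3)
ρ-cycle length = 2 (tail of 1 descent step not counted)

2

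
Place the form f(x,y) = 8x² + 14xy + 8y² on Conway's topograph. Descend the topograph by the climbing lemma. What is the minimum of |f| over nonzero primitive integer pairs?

translate: b→-2 (≡14 mod 16), so (8,14,8)→(8,-2,2)
flip: (8,-2,2)→(2,2,8)
reduced (well bottom): (2,2,8) with a≤c, −a<b≤a
well minimum = a = 2

2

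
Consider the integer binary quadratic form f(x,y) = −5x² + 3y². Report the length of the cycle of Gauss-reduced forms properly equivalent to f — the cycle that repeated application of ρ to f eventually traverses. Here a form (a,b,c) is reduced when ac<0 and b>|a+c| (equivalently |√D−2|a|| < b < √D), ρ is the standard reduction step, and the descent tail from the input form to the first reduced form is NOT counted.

D = 60, ⌊√D⌋ = 7
descent: ρ → (3,6,-2)  [lands on river]
river: ρ → (-2,6,3)
ρ-cycle length = 2 (tail of 1 descent step not counted)

2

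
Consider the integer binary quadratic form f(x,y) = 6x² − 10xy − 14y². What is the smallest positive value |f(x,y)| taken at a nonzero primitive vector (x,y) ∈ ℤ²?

descent: ρ → (-14,10,6)  [lands on river]
river: ρ → (6,14,-10)
river: ρ → (-10,6,10)
river: ρ → (10,14,-6)
river: ρ → (-6,10,14)
river: ρ → (14,18,-2)
river: ρ → (-2,18,14)
river: ρ → (14,10,-6)
river: ρ → (-6,14,10)
river: ρ → (10,6,-10)
river: ρ → (-10,14,6)
river: ρ → (6,10,-14)
river: ρ → (-14,18,2)
river: ρ → (2,18,-14)
closes: descent 1, river 14
min |a| on river = 2

2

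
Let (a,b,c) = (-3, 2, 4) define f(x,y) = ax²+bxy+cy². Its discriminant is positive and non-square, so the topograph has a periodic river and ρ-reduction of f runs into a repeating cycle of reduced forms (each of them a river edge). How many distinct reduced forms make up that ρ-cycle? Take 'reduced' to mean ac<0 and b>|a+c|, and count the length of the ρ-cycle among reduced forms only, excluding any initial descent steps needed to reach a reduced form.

D = 52, ⌊√D⌋ = 7
river: ρ → (4,6,-1)
river: ρ → (-1,6,4)
river: ρ → (4,2,-3)
river: ρ → (-3,4,3)
river: ρ → (3,2,-4)
river: ρ → (-4,6,1)
river: ρ → (1,6,-4)
river: ρ → (-4,2,3)
river: ρ → (3,4,-3)
river: ρ → (-3,2,4)
ρ-cycle length = 10 (tail of 0 descent steps not counted)

10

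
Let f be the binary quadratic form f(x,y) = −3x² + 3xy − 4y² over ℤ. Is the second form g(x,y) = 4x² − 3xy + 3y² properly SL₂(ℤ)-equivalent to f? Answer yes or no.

D₁ = -39, D₂ = -39
f is negative-definite; reduce −f:
−f: translate: b→3 (≡-3 mod 6), so (3,-3,4)→(3,3,4)
−f: reduced (well bottom): (3,3,4) with a≤c, −a<b≤a
flip sign back: reduced form of f is (-3,-3,-4)
g: flip: (4,-3,3)→(3,3,4)
g: reduced (well bottom): (3,3,4) with a≤c, −a<b≤a
reduced forms (-3, -3, -4) vs (3, 3, 4) ⇒ inequivalent

no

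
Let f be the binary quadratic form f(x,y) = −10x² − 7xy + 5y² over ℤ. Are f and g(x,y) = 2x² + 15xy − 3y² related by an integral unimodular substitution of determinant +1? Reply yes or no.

D₁ = 249, D₂ = 249
river cycle of f (length 16): (5, 7, -10), (-10, 13, 2), (2, 15, -3), (-3, 15, 2), (2, 13, -10), (-10, 7, 5), (5, 13, -4), (-4, 11, 8), (8, 5, -7), (-7, 9, 6), … (6 more)
river cycle of g (length 16): (-3, 15, 2), (2, 13, -10), (-10, 7, 5), (5, 13, -4), (-4, 11, 8), (8, 5, -7), (-7, 9, 6), (6, 15, -1), (-1, 15, 6), (6, 9, -7), … (6 more)
cycles coincide ⇒ equivalent

yes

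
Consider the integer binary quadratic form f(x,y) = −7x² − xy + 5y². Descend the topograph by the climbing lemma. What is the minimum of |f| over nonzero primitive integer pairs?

descent: ρ → (5,11,-1)  [lands on river]
river: ρ → (-1,11,5)
river: ρ → (5,9,-3)
river: ρ → (-3,9,5)
closes: descent 1, river 4
min |a| on river = 1

1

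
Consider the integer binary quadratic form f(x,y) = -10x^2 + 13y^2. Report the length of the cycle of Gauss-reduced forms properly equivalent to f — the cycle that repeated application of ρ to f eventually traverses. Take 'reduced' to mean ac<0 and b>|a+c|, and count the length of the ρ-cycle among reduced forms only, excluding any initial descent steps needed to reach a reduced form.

D = 520, ⌊√D⌋ = 22
descent: ρ → (13,0,-10)
descent: ρ → (-10,20,3)  [lands on river]
river: ρ → (3,22,-3)
river: ρ → (-3,20,10)
river: ρ → (10,20,-3)
river: ρ → (-3,22,3)
river: ρ → (3,20,-10)
ρ-cycle length = 6 (tail of 2 descent steps not counted)

6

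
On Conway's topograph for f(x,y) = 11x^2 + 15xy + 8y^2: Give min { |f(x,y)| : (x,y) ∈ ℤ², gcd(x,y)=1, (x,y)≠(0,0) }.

translate: b→-7 (≡15 mod 22), so (11,15,8)→(11,-7,4)
flip: (11,-7,4)→(4,7,11)
translate: b→-1 (≡7 mod 8), so (4,7,11)→(4,-1,8)
reduced (well bottom): (4,-1,8) with a≤c, −a<b≤a
well minimum = a = 4

4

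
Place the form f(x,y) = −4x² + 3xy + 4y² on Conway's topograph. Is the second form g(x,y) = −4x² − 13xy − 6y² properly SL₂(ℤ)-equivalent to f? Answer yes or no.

D₁ = 73, D₂ = 73
river cycle of f (length 18): (4, 5, -3), (-3, 7, 2), (2, 5, -6), (-6, 7, 1), (1, 7, -6), (-6, 5, 2), (2, 7, -3), (-3, 5, 4), (4, 3, -4), (-4, 5, 3), … (8 more)
river cycle of g (length 18): (3, 5, -4), (-4, 3, 4), (4, 5, -3), (-3, 7, 2), (2, 5, -6), (-6, 7, 1), (1, 7, -6), (-6, 5, 2), (2, 7, -3), (-3, 5, 4), … (8 more)
cycles coincide ⇒ equivalent

yes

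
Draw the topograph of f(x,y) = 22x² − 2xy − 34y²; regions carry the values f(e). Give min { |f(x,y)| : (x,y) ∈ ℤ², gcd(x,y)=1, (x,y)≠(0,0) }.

descent: ρ → (-34,2,22)
descent: ρ → (22,42,-14)  [lands on river]
river: ρ → (-14,42,22)
river: ρ → (22,46,-10)
river: ρ → (-10,54,2)
river: ρ → (2,54,-10)
river: ρ → (-10,46,22)
closes: descent 2, river 6
min |a| on river = 2

2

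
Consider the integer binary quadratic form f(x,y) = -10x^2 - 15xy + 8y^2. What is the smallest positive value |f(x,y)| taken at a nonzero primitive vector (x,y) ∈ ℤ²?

descent: ρ → (8,15,-10)  [lands on river]
river: ρ → (-10,5,13)
river: ρ → (13,21,-2)
river: ρ → (-2,23,2)
river: ρ → (2,21,-13)
river: ρ → (-13,5,10)
river: ρ → (10,15,-8)
river: ρ → (-8,17,8)
closes: descent 1, river 8
min |a| on river = 2

2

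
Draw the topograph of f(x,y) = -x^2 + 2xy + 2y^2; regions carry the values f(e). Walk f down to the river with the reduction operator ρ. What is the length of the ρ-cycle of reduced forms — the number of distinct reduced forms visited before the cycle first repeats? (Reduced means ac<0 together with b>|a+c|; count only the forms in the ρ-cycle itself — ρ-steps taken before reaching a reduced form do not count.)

D = 12, ⌊√D⌋ = 3
river: ρ → (2,2,-1)
river: ρ → (-1,2,2)
ρ-cycle length = 2 (tail of 0 descent steps not counted)

2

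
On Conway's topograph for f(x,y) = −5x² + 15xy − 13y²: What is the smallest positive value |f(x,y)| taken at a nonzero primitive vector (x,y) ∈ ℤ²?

translate: b→5 (≡-15 mod 10), so (5,-15,13)→(5,5,3)
flip: (5,5,3)→(3,-5,5)
translate: b→1 (≡-5 mod 6), so (3,-5,5)→(3,1,3)
reduced (well bottom): (3,1,3) with a≤c, −a<b≤a
well minimum |f| = |-3| = 3 (negative-definite)

3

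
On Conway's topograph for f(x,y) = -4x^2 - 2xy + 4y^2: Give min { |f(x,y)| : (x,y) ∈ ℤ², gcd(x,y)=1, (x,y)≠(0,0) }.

descent: ρ → (4,2,-4)  [lands on river]
river: ρ → (-4,6,2)
river: ρ → (2,6,-4)
river: ρ → (-4,2,4)
river: ρ → (4,6,-2)
river: ρ → (-2,6,4)
closes: descent 1, river 6
min |a| on river = 2

2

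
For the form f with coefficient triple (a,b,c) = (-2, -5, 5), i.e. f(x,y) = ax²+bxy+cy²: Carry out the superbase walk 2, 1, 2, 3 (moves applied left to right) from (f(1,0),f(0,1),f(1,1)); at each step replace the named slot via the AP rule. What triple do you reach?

start (-2,5,-2) = (f(1,0),f(0,1),f(1,1))
replace slot 2: 2·((-2)+(-2)) − 5 = -13 → (-2,-13,-2)
replace slot 1: 2·((-13)+(-2)) − (-2) = -28 → (-28,-13,-2)
replace slot 2: 2·((-28)+(-2)) − (-13) = -47 → (-28,-47,-2)
replace slot 3: 2·((-28)+(-47)) − (-2) = -148 → (-28,-47,-148)

-28,-47,-148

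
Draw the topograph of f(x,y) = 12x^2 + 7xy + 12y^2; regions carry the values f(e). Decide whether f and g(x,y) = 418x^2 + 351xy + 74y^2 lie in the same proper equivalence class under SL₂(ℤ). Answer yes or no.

D₁ = -527, D₂ = -527
f: reduced (well bottom): (12,7,12) with a≤c, −a<b≤a
g: flip: (418,351,74)→(74,-351,418)
g: translate: b→-55 (≡-351 mod 148), so (74,-351,418)→(74,-55,12)
g: flip: (74,-55,12)→(12,55,74)
g: translate: b→7 (≡55 mod 24), so (12,55,74)→(12,7,12)
g: reduced (well bottom): (12,7,12) with a≤c, −a<b≤a
reduced forms (12, 7, 12) vs (12, 7, 12) ⇒ equivalent

yes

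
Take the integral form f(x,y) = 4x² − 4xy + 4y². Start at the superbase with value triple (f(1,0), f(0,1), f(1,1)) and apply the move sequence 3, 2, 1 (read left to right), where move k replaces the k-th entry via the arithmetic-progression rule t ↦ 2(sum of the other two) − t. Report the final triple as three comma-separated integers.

start (4,4,4) = (f(1,0),f(0,1),f(1,1))
replace slot 3: 2·(4+4) − 4 = 12 → (4,4,12)
replace slot 2: 2·(4+12) − 4 = 28 → (4,28,12)
replace slot 1: 2·(28+12) − 4 = 76 → (76,28,12)

76,28,12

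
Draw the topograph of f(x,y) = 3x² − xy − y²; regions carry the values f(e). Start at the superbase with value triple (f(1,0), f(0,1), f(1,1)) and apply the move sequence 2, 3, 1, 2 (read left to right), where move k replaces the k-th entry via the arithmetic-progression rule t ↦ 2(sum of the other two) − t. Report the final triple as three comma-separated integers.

start (3,-1,1) = (f(1,0),f(0,1),f(1,1))
replace slot 2: 2·(3+1) − (-1) = 9 → (3,9,1)
replace slot 3: 2·(3+9) − 1 = 23 → (3,9,23)
replace slot 1: 2·(9+23) − 3 = 61 → (61,9,23)
replace slot 2: 2·(61+23) − 9 = 159 → (61,159,23)

61,159,23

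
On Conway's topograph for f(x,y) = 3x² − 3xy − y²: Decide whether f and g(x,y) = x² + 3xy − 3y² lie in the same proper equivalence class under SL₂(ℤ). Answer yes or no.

D₁ = 21, D₂ = 21
river cycle of f (length 2): (-1, 3, 3), (3, 3, -1)
river cycle of g (length 2): (-3, 3, 1), (1, 3, -3)
cycles differ ⇒ inequivalent

no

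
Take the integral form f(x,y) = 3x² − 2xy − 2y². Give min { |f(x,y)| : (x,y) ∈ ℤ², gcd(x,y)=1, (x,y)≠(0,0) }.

descent: ρ → (-2,2,3)  [lands on river]
river: ρ → (3,4,-1)
river: ρ → (-1,4,3)
river: ρ → (3,2,-2)
closes: descent 1, river 4
min |a| on river = 1

1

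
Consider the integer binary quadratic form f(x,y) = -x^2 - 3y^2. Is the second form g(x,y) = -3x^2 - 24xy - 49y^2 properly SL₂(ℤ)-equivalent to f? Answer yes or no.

D₁ = -12, D₂ = -12
f is negative-definite; reduce −f:
−f: reduced (well bottom): (1,0,3) with a≤c, −a<b≤a
flip sign back: reduced form of f is (-1,0,-3)
g is negative-definite; reduce −g:
−g: translate: b→0 (≡24 mod 6), so (3,24,49)→(3,0,1)
−g: flip: (3,0,1)→(1,0,3)
−g: reduced (well bottom): (1,0,3) with a≤c, −a<b≤a
flip sign back: reduced form of g is (-1,0,-3)
reduced forms (-1, 0, -3) vs (-1, 0, -3) ⇒ equivalent

yes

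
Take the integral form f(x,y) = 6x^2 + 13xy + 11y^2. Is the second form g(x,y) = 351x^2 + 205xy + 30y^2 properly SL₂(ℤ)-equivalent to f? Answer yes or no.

D₁ = -95, D₂ = -95
f: translate: b→1 (≡13 mod 12), so (6,13,11)→(6,1,4)
f: flip: (6,1,4)→(4,-1,6)
f: reduced (well bottom): (4,-1,6) with a≤c, −a<b≤a
g: flip: (351,205,30)→(30,-205,351)
g: translate: b→-25 (≡-205 mod 60), so (30,-205,351)→(30,-25,6)
g: flip: (30,-25,6)→(6,25,30)
g: translate: b→1 (≡25 mod 12), so (6,25,30)→(6,1,4)
g: flip: (6,1,4)→(4,-1,6)
g: reduced (well bottom): (4,-1,6) with a≤c, −a<b≤a
reduced forms (4, -1, 6) vs (4, -1, 6) ⇒ equivalent

yes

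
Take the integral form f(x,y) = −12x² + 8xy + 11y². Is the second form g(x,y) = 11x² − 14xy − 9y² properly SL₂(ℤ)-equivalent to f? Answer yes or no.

D₁ = 592, D₂ = 592
river cycle of f (length 6): (11, 14, -9), (-9, 22, 3), (3, 20, -16), (-16, 12, 7), (7, 16, -12), (-12, 8, 11)
river cycle of g (length 6): (-9, 14, 11), (11, 8, -12), (-12, 16, 7), (7, 12, -16), (-16, 20, 3), (3, 22, -9)
cycles differ ⇒ inequivalent

no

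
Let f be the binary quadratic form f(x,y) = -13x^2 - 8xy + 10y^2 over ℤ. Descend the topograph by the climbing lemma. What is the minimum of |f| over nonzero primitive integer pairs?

descent: ρ → (10,8,-13)  [lands on river]
river: ρ → (-13,18,5)
river: ρ → (5,22,-5)
river: ρ → (-5,18,13)
river: ρ → (13,8,-10)
river: ρ → (-10,12,11)
river: ρ → (11,10,-11)
river: ρ → (-11,12,10)
closes: descent 1, river 8
min |a| on river = 5

5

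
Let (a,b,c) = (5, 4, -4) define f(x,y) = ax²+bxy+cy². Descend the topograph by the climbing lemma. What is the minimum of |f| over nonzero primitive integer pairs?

river: ρ → (-4,4,5)
river: ρ → (5,6,-3)
river: ρ → (-3,6,5)
river: ρ → (5,4,-4)
closes: descent 0, river 4
min |a| on river = 3

3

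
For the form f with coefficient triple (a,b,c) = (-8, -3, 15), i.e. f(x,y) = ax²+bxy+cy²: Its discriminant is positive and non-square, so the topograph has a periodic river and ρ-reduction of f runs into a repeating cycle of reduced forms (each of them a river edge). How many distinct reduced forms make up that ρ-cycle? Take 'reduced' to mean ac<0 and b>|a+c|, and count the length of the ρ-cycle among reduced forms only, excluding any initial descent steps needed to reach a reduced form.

D = 489, ⌊√D⌋ = 22
descent: ρ → (15,3,-8)
descent: ρ → (-8,13,10)  [lands on river]
river: ρ → (10,7,-11)
river: ρ → (-11,15,6)
river: ρ → (6,21,-2)
river: ρ → (-2,19,16)
river: ρ → (16,13,-5)
river: ρ → (-5,17,10)
river: ρ → (10,3,-12)
river: ρ → (-12,21,1)
river: ρ → (1,21,-12)
river: ρ → (-12,3,10)
river: ρ → (10,17,-5)
river: ρ → (-5,13,16)
river: ρ → (16,19,-2)
river: ρ → (-2,21,6)
river: ρ → (6,15,-11)
river: ρ → (-11,7,10)
river: ρ → (10,13,-8)
river: ρ → (-8,19,4)
river: ρ → (4,21,-3)
river: ρ → (-3,21,4)
river: ρ → (4,19,-8)
ρ-cycle length = 22 (tail of 2 descent steps not counted)

22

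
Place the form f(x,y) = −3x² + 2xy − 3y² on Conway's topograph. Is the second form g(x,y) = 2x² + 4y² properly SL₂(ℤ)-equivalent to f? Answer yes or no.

D₁ = -32, D₂ = -32
f is negative-definite; reduce −f:
−f: flip: (3,-2,3)→(3,2,3)
−f: reduced (well bottom): (3,2,3) with a≤c, −a<b≤a
flip sign back: reduced form of f is (-3,-2,-3)
g: reduced (well bottom): (2,0,4) with a≤c, −a<b≤a
reduced forms (-3, -2, -3) vs (2, 0, 4) ⇒ inequivalent

no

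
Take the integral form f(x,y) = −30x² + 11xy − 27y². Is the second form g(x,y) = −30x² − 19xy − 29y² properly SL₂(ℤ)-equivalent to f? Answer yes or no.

D₁ = -3119, D₂ = -3119
f is negative-definite; reduce −f:
−f: flip: (30,-11,27)→(27,11,30)
−f: reduced (well bottom): (27,11,30) with a≤c, −a<b≤a
flip sign back: reduced form of f is (-27,-11,-30)
g is negative-definite; reduce −g:
−g: flip: (30,19,29)→(29,-19,30)
−g: reduced (well bottom): (29,-19,30) with a≤c, −a<b≤a
flip sign back: reduced form of g is (-29,19,-30)
reduced forms (-27, -11, -30) vs (-29, 19, -30) ⇒ inequivalent

no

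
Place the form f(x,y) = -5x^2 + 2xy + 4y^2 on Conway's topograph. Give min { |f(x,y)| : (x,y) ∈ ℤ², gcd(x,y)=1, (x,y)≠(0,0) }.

river: ρ → (4,6,-3)
river: ρ → (-3,6,4)
river: ρ → (4,2,-5)
river: ρ → (-5,8,1)
river: ρ → (1,8,-5)
river: ρ → (-5,2,4)
closes: descent 0, river 6
min |a| on river = 1

1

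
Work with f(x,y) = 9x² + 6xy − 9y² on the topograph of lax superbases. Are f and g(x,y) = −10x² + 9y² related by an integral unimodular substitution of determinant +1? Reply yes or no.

D₁ = 360, D₂ = 360
river cycle of f (length 6): (-9, 12, 6), (6, 12, -9), (-9, 6, 9), (9, 12, -6), (-6, 12, 9), (9, 6, -9)
river cycle of g (length 2): (9, 18, -1), (-1, 18, 9)
cycles differ ⇒ inequivalent

no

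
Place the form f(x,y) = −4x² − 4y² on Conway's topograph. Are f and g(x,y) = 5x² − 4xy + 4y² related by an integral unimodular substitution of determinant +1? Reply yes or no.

D₁ = -64, D₂ = -64
f is negative-definite; reduce −f:
−f: reduced (well bottom): (4,0,4) with a≤c, −a<b≤a
flip sign back: reduced form of f is (-4,0,-4)
g: flip: (5,-4,4)→(4,4,5)
g: reduced (well bottom): (4,4,5) with a≤c, −a<b≤a
reduced forms (-4, 0, -4) vs (4, 4, 5) ⇒ inequivalent

no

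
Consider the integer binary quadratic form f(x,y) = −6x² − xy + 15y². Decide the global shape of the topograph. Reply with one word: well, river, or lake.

D = b²−4ac = (-1)² − 4·(-6)·15 = 361
D = 19² is a perfect square ⇒ form factors over ℤ ⇒ lakes

lake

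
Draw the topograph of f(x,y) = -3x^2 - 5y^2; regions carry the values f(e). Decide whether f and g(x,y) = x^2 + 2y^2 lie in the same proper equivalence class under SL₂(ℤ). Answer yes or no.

D₁ = -60, D₂ = -8
discriminants differ ⇒ not SL₂(ℤ)-equivalent

no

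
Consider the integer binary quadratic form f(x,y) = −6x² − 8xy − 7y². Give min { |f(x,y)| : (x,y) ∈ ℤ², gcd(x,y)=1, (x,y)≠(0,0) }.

translate: b→-4 (≡8 mod 12), so (6,8,7)→(6,-4,5)
flip: (6,-4,5)→(5,4,6)
reduced (well bottom): (5,4,6) with a≤c, −a<b≤a
well minimum |f| = |-5| = 5 (negative-definite)

5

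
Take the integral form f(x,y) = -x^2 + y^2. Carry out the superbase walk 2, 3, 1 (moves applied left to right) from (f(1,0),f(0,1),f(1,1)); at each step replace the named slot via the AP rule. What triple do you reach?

start (-1,1,0) = (f(1,0),f(0,1),f(1,1))
replace slot 2: 2·((-1)+0) − 1 = -3 → (-1,-3,0)
replace slot 3: 2·((-1)+(-3)) − 0 = -8 → (-1,-3,-8)
replace slot 1: 2·((-3)+(-8)) − (-1) = -21 → (-21,-3,-8)

-21,-3,-8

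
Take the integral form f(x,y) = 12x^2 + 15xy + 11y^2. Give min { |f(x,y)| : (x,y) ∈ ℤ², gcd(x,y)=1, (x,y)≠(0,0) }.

translate: b→-9 (≡15 mod 24), so (12,15,11)→(12,-9,8)
flip: (12,-9,8)→(8,9,12)
translate: b→-7 (≡9 mod 16), so (8,9,12)→(8,-7,11)
reduced (well bottom): (8,-7,11) with a≤c, −a<b≤a
well minimum = a = 8

8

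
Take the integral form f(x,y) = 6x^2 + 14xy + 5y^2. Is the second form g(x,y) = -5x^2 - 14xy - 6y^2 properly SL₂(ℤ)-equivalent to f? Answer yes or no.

D₁ = 76, D₂ = 76
river cycle of f (length 6): (5, 6, -2), (-2, 6, 5), (5, 4, -3), (-3, 8, 1), (1, 8, -3), (-3, 4, 5)
river cycle of g (length 6): (3, 4, -5), (-5, 6, 2), (2, 6, -5), (-5, 4, 3), (3, 8, -1), (-1, 8, 3)
cycles differ ⇒ inequivalent

no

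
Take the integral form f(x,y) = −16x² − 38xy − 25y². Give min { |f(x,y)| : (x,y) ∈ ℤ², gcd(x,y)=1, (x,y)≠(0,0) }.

translate: b→6 (≡38 mod 32), so (16,38,25)→(16,6,3)
flip: (16,6,3)→(3,-6,16)
translate: b→0 (≡-6 mod 6), so (3,-6,16)→(3,0,13)
reduced (well bottom): (3,0,13) with a≤c, −a<b≤a
well minimum |f| = |-3| = 3 (negative-definite)

3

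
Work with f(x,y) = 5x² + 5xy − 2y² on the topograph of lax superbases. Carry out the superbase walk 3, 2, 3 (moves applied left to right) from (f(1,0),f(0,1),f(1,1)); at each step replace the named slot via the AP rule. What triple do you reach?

start (5,-2,8) = (f(1,0),f(0,1),f(1,1))
replace slot 3: 2·(5+(-2)) − 8 = -2 → (5,-2,-2)
replace slot 2: 2·(5+(-2)) − (-2) = 8 → (5,8,-2)
replace slot 3: 2·(5+8) − (-2) = 28 → (5,8,28)

5,8,28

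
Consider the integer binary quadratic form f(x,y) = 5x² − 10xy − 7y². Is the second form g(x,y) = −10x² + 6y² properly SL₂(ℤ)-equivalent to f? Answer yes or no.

D₁ = 240, D₂ = 240
river cycle of f (length 6): (-7, 10, 5), (5, 10, -7), (-7, 4, 8), (8, 12, -3), (-3, 12, 8), (8, 4, -7)
river cycle of g (length 2): (6, 12, -4), (-4, 12, 6)
cycles differ ⇒ inequivalent

no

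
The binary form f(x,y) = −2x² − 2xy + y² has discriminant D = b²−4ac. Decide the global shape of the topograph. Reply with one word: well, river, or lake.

D = b²−4ac = (-2)² − 4·(-2)·1 = 12
D > 0 non-square ⇒ indefinite ⇒ periodic river

river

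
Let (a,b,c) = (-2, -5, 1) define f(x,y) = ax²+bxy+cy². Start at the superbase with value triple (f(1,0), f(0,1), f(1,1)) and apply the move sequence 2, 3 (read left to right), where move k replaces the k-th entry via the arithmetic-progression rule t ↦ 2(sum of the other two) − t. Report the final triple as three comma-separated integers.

start (-2,1,-6) = (f(1,0),f(0,1),f(1,1))
replace slot 2: 2·((-2)+(-6)) − 1 = -17 → (-2,-17,-6)
replace slot 3: 2·((-2)+(-17)) − (-6) = -32 → (-2,-17,-32)

-2,-17,-32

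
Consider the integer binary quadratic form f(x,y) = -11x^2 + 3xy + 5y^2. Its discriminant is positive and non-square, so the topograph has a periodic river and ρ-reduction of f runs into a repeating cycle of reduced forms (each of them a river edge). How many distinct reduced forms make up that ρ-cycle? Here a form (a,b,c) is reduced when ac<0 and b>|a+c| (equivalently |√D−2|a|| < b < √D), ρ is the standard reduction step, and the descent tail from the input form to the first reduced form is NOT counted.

D = 229, ⌊√D⌋ = 15
descent: ρ → (5,7,-9)  [lands on river]
river: ρ → (-9,11,3)
river: ρ → (3,13,-5)
river: ρ → (-5,7,9)
river: ρ → (9,11,-3)
river: ρ → (-3,13,5)
ρ-cycle length = 6 (tail of 1 descent step not counted)

6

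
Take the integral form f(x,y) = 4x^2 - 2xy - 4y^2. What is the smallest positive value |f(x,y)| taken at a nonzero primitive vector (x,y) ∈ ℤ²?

descent: ρ → (-4,2,4)  [lands on river]
river: ρ → (4,6,-2)
river: ρ → (-2,6,4)
river: ρ → (4,2,-4)
river: ρ → (-4,6,2)
river: ρ → (2,6,-4)
closes: descent 1, river 6
min |a| on river = 2

2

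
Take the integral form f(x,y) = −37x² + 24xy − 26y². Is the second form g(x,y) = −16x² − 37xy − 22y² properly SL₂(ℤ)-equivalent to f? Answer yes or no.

D₁ = -3272, D₂ = -39
discriminants differ ⇒ not SL₂(ℤ)-equivalent

no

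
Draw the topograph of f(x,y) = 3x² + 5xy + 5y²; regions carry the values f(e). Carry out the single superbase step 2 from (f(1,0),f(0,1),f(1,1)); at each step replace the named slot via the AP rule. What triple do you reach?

start (3,5,13) = (f(1,0),f(0,1),f(1,1))
replace slot 2: 2·(3+13) − 5 = 27 → (3,27,13)

3,27,13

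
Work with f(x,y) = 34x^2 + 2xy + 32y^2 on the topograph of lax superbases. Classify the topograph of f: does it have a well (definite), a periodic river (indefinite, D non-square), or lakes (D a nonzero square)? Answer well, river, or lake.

D = b²−4ac = 2² − 4·34·32 = -4348
D < 0 ⇒ definite ⇒ every region one sign ⇒ single well

well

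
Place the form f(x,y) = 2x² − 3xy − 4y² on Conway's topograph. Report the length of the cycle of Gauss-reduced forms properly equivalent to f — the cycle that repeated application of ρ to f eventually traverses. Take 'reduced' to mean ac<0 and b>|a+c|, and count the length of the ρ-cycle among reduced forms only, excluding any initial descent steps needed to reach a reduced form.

D = 41, ⌊√D⌋ = 6
descent: ρ → (-4,3,2)  [lands on river]
river: ρ → (2,5,-2)
river: ρ → (-2,3,4)
river: ρ → (4,5,-1)
river: ρ → (-1,5,4)
river: ρ → (4,3,-2)
river: ρ → (-2,5,2)
river: ρ → (2,3,-4)
river: ρ → (-4,5,1)
river: ρ → (1,5,-4)
ρ-cycle length = 10 (tail of 1 descent step not counted)

10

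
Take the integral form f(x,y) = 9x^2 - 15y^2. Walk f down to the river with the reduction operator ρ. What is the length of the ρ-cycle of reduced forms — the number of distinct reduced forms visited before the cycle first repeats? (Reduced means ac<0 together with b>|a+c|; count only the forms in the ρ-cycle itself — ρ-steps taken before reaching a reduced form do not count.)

D = 540, ⌊√D⌋ = 23
descent: ρ → (-15,0,9)
descent: ρ → (9,18,-6)  [lands on river]
river: ρ → (-6,18,9)
ρ-cycle length = 2 (tail of 2 descent steps not counted)

2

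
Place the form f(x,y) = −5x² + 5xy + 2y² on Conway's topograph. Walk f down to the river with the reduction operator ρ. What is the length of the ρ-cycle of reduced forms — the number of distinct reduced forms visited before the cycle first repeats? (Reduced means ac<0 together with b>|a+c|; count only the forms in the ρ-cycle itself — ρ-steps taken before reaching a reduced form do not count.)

D = 65, ⌊√D⌋ = 8
river: ρ → (2,7,-2)
river: ρ → (-2,5,5)
river: ρ → (5,5,-2)
river: ρ → (-2,7,2)
river: ρ → (2,5,-5)
river: ρ → (-5,5,2)
ρ-cycle length = 6 (tail of 0 descent steps not counted)

6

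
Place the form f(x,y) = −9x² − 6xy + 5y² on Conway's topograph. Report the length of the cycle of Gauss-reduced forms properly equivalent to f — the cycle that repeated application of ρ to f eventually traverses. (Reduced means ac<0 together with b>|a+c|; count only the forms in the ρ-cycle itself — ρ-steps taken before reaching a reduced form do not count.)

D = 216, ⌊√D⌋ = 14
descent: ρ → (5,6,-9)  [lands on river]
river: ρ → (-9,12,2)
river: ρ → (2,12,-9)
river: ρ → (-9,6,5)
river: ρ → (5,14,-1)
river: ρ → (-1,14,5)
ρ-cycle length = 6 (tail of 1 descent step not counted)

6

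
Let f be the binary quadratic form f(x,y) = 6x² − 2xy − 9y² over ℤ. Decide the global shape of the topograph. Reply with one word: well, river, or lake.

D = b²−4ac = (-2)² − 4·6·(-9) = 220
D > 0 non-square ⇒ indefinite ⇒ periodic river

river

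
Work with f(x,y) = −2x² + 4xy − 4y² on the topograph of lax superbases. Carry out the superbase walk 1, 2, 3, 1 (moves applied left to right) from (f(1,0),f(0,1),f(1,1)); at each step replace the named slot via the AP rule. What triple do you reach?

start (-2,-4,-2) = (f(1,0),f(0,1),f(1,1))
replace slot 1: 2·((-4)+(-2)) − (-2) = -10 → (-10,-4,-2)
replace slot 2: 2·((-10)+(-2)) − (-4) = -20 → (-10,-20,-2)
replace slot 3: 2·((-10)+(-20)) − (-2) = -58 → (-10,-20,-58)
replace slot 1: 2·((-20)+(-58)) − (-10) = -146 → (-146,-20,-58)

-146,-20,-58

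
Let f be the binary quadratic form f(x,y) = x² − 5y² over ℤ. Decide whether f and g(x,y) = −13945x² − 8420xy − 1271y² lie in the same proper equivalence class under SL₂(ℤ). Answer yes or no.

D₁ = 20, D₂ = 20
river cycle of f (length 2): (1, 4, -1), (-1, 4, 1)
river cycle of g (length 2): (1, 4, -1), (-1, 4, 1)
cycles coincide ⇒ equivalent

yes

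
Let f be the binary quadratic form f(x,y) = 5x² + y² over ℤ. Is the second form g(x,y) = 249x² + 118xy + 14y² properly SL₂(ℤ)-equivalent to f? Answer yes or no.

D₁ = -20, D₂ = -20
f: flip: (5,0,1)→(1,0,5)
f: reduced (well bottom): (1,0,5) with a≤c, −a<b≤a
g: flip: (249,118,14)→(14,-118,249)
g: translate: b→-6 (≡-118 mod 28), so (14,-118,249)→(14,-6,1)
g: flip: (14,-6,1)→(1,6,14)
g: translate: b→0 (≡6 mod 2), so (1,6,14)→(1,0,5)
g: reduced (well bottom): (1,0,5) with a≤c, −a<b≤a
reduced forms (1, 0, 5) vs (1, 0, 5) ⇒ equivalent

yes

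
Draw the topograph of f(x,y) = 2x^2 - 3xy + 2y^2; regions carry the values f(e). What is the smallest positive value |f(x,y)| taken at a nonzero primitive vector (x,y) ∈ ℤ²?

translate: b→1 (≡-3 mod 4), so (2,-3,2)→(2,1,1)
flip: (2,1,1)→(1,-1,2)
translate: b→1 (≡-1 mod 2), so (1,-1,2)→(1,1,2)
reduced (well bottom): (1,1,2) with a≤c, −a<b≤a
well minimum = a = 1

1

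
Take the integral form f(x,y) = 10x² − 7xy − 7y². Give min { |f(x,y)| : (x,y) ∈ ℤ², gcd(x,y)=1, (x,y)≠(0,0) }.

descent: ρ → (-7,7,10)  [lands on river]
river: ρ → (10,13,-4)
river: ρ → (-4,11,13)
river: ρ → (13,15,-2)
river: ρ → (-2,17,5)
river: ρ → (5,13,-8)
river: ρ → (-8,3,10)
river: ρ → (10,17,-1)
river: ρ → (-1,17,10)
river: ρ → (10,3,-8)
river: ρ → (-8,13,5)
river: ρ → (5,17,-2)
river: ρ → (-2,15,13)
river: ρ → (13,11,-4)
river: ρ → (-4,13,10)
river: ρ → (10,7,-7)
closes: descent 1, river 16
min |a| on river = 1

1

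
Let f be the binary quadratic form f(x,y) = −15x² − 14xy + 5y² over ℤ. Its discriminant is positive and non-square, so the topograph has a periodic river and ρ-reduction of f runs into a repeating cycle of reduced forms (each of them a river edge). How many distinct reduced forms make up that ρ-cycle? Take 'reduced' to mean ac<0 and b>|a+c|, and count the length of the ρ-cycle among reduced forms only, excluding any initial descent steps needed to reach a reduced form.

D = 496, ⌊√D⌋ = 22
descent: ρ → (5,14,-15)  [lands on river]
river: ρ → (-15,16,4)
river: ρ → (4,16,-15)
river: ρ → (-15,14,5)
river: ρ → (5,16,-12)
river: ρ → (-12,8,9)
river: ρ → (9,10,-11)
river: ρ → (-11,12,8)
river: ρ → (8,20,-3)
river: ρ → (-3,22,1)
river: ρ → (1,22,-3)
river: ρ → (-3,20,8)
river: ρ → (8,12,-11)
river: ρ → (-11,10,9)
river: ρ → (9,8,-12)
river: ρ → (-12,16,5)
ρ-cycle length = 16 (tail of 1 descent step not counted)

16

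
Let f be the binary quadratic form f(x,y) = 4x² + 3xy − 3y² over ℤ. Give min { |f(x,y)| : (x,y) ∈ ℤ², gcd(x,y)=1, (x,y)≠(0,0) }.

river: ρ → (-3,3,4)
river: ρ → (4,5,-2)
river: ρ → (-2,7,1)
river: ρ → (1,7,-2)
river: ρ → (-2,5,4)
river: ρ → (4,3,-3)
closes: descent 0, river 6
min |a| on river = 1

1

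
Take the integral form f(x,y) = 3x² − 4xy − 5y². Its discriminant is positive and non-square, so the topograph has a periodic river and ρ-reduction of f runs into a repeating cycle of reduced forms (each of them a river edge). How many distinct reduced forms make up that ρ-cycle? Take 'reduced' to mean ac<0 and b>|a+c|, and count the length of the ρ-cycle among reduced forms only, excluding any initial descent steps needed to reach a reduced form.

D = 76, ⌊√D⌋ = 8
descent: ρ → (-5,4,3)  [lands on river]
river: ρ → (3,8,-1)
river: ρ → (-1,8,3)
river: ρ → (3,4,-5)
river: ρ → (-5,6,2)
river: ρ → (2,6,-5)
ρ-cycle length = 6 (tail of 1 descent step not counted)

6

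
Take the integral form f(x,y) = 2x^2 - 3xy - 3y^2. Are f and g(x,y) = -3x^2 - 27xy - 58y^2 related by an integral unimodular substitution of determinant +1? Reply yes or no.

D₁ = 33, D₂ = 33
river cycle of f (length 4): (-3, 3, 2), (2, 5, -1), (-1, 5, 2), (2, 3, -3)
river cycle of g (length 4): (-3, 3, 2), (2, 5, -1), (-1, 5, 2), (2, 3, -3)
cycles coincide ⇒ equivalent

yes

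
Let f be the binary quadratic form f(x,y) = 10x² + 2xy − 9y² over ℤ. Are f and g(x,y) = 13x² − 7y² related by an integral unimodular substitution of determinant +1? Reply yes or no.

D₁ = 364, D₂ = 364
river cycle of f (length 8): (-9, 16, 3), (3, 14, -14), (-14, 14, 3), (3, 16, -9), (-9, 2, 10), (10, 18, -1), (-1, 18, 10), (10, 2, -9)
river cycle of g (length 8): (-7, 14, 6), (6, 10, -11), (-11, 12, 5), (5, 18, -2), (-2, 18, 5), (5, 12, -11), (-11, 10, 6), (6, 14, -7)
cycles differ ⇒ inequivalent

no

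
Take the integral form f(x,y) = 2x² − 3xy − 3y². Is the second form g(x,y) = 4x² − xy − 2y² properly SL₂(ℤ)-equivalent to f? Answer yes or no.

D₁ = 33, D₂ = 33
river cycle of f (length 4): (-3, 3, 2), (2, 5, -1), (-1, 5, 2), (2, 3, -3)
river cycle of g (length 4): (-2, 5, 1), (1, 5, -2), (-2, 3, 3), (3, 3, -2)
cycles differ ⇒ inequivalent

no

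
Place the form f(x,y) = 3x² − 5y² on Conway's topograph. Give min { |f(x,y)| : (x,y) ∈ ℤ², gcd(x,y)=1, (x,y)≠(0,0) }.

descent: ρ → (-5,0,3)
descent: ρ → (3,6,-2)  [lands on river]
river: ρ → (-2,6,3)
closes: descent 2, river 2
min |a| on river = 2

2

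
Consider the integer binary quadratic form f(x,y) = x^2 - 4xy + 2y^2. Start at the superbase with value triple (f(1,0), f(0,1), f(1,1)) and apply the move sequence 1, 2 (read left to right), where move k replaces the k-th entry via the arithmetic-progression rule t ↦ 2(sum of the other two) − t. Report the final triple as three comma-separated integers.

start (1,2,-1) = (f(1,0),f(0,1),f(1,1))
replace slot 1: 2·(2+(-1)) − 1 = 1 → (1,2,-1)
replace slot 2: 2·(1+(-1)) − 2 = -2 → (1,-2,-1)

1,-2,-1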